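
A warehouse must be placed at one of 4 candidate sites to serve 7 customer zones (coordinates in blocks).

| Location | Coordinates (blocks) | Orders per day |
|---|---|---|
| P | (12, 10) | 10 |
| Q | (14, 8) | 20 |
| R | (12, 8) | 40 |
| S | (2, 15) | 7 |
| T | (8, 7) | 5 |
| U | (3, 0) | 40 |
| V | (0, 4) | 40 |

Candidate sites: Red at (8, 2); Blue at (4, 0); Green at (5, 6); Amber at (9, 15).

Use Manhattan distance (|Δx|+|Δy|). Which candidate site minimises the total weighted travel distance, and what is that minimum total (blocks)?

Total weighted distance at each candidate:
  Red (8, 2): total = 1598
  Blue (4, 0): total = 1714
  Green (5, 6): total = 1394
  Amber (9, 15): total = 2454
Minimum is at Green with total 1394 blocks.

Green, total 1394 blocks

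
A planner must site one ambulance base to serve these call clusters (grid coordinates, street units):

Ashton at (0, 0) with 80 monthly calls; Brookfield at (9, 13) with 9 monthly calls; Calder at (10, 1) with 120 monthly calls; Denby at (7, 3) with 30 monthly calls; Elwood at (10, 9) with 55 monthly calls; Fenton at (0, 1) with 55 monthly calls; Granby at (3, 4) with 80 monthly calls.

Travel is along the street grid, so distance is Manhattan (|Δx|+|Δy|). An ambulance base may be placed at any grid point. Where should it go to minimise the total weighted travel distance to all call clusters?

Manhattan distance separates: Σwᵢ(|x−xᵢ|+|y−yᵢ|) = Σwᵢ|x−xᵢ| + Σwᵢ|y−yᵢ|, so x and y are optimised independently as 1-D weighted medians.
Total weight W = 429; half = 214.5.
x-coordinate, sorted with cumulative weight:
  x=0 (Ashton, w=80) cum 80
  x=0 (Fenton, w=55) cum 135
  x=3 (Granby, w=80) cum 215  ← median
  x=7 (Denby, w=30) cum 245
  x=9 (Brookfield, w=9) cum 254
  x=10 (Calder, w=120) cum 374
  x=10 (Elwood, w=55) cum 429
⇒ x* = 3
y-coordinate, sorted with cumulative weight:
  y=0 (Ashton, w=80) cum 80
  y=1 (Calder, w=120) cum 200
  y=1 (Fenton, w=55) cum 255  ← median
  y=3 (Denby, w=30) cum 285
  y=4 (Granby, w=80) cum 365
  y=9 (Elwood, w=55) cum 420
  y=13 (Brookfield, w=9) cum 429
⇒ y* = 1

(3, 1)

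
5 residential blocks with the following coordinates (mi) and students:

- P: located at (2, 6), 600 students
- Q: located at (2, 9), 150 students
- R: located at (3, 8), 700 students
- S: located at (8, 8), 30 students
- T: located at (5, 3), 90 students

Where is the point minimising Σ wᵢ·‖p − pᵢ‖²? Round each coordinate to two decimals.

(2.73, 7.04)

The minimiser of Σwᵢ‖p−pᵢ‖² is the weighted centroid p* = (Σwᵢpᵢ)/(Σwᵢ).
Σwᵢ = 1570.
Σwᵢxᵢ = 600·2 + 150·2 + 700·3 + 30·8 + 90·5 = 4290.
Σwᵢyᵢ = 600·6 + 150·9 + 700·8 + 30·8 + 90·3 = 11060.
x* = 4290/1570 = 2.73, y* = 11060/1570 = 7.04.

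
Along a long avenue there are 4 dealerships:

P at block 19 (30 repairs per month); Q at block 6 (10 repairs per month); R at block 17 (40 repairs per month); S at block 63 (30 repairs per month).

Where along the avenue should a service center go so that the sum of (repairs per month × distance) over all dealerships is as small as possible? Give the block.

x = 19

For a sum of weighted absolute distances on a line, the optimum is the weighted median (not the mean). Total weight W = 110; half-weight = 55.
Sort by position and accumulate weight:
  block 6 (Q, w=10) → cum 10
  block 17 (R, w=40) → cum 50
  block 19 (P, w=30) → cum 80  ≥ 55 → median here
  block 63 (S, w=30) → cum 110
Optimal location: block 19.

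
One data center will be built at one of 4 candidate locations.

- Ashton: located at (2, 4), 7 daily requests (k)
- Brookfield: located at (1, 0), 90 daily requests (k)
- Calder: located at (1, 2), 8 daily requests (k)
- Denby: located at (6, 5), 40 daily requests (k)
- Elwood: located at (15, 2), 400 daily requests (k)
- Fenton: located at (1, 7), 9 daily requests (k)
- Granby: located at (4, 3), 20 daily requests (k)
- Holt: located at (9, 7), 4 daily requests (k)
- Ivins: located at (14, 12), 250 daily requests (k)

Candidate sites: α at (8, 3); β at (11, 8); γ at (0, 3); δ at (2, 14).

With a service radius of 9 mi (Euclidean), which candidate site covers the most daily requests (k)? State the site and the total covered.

Coverage radius r = 9 mi; a point is covered iff (Δx)²+(Δy)² ≤ 9² = 81.
  α (8, 3): covers {Ashton, Brookfield, Calder, Denby, Elwood, Fenton, Granby, Holt} → 578
  β (11, 8): covers {Denby, Elwood, Granby, Holt, Ivins} → 714
  γ (0, 3): covers {Ashton, Brookfield, Calder, Denby, Fenton, Granby} → 174
  δ (2, 14): covers {Fenton} → 9
Maximum coverage at β: 714 daily requests (k).

β, covering 714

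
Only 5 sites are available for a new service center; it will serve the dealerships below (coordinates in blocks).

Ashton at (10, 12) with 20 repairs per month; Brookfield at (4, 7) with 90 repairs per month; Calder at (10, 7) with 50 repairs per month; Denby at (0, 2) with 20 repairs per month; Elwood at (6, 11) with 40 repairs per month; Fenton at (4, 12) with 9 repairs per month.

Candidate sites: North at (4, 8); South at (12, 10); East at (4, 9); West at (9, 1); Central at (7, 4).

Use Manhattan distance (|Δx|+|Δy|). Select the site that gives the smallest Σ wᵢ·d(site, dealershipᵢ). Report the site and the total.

Total weighted distance at each candidate:
  North (4, 8): total = 1076
  South (12, 10): total = 2090
  East (4, 9): total = 1167
  West (9, 1): total = 2444
  Central (7, 4): total = 1659
Minimum is at North with total 1076 blocks.

North, total 1076 blocks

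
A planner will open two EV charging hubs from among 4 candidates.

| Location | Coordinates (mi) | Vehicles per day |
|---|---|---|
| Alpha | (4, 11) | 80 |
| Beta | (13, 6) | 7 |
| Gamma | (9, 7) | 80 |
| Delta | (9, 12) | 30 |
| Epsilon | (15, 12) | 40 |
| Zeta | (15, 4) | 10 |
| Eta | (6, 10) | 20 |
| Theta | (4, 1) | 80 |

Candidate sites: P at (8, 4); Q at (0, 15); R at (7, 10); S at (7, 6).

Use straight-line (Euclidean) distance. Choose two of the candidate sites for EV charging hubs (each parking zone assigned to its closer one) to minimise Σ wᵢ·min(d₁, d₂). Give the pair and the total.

Evaluate every pair (each demand assigned to the nearer of the two):
  {P, R}: total = 1448.4
  {R, S}: total = 1457.5
  {P, S}: total = 1825.3
  {Q, R}: total = 1885.6
  {Q, S}: total = 1894.6
  {P, Q}: total = 2006.8
Best pair: {P, R} with total 1448.4.

{P, R}, total 1448.4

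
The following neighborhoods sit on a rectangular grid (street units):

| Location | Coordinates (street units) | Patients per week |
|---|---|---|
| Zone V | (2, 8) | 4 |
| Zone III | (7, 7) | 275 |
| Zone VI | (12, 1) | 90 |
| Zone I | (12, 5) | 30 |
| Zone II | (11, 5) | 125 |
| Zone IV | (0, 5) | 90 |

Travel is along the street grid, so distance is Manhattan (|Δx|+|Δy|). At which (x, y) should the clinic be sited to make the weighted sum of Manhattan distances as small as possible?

(7, 5)

Manhattan distance separates: Σwᵢ(|x−xᵢ|+|y−yᵢ|) = Σwᵢ|x−xᵢ| + Σwᵢ|y−yᵢ|, so x and y are optimised independently as 1-D weighted medians.
Total weight W = 614; half = 307.
x-coordinate, sorted with cumulative weight:
  x=0 (Zone IV, w=90) cum 90
  x=2 (Zone V, w=4) cum 94
  x=7 (Zone III, w=275) cum 369  ← median
  x=11 (Zone II, w=125) cum 494
  x=12 (Zone VI, w=90) cum 584
  x=12 (Zone I, w=30) cum 614
⇒ x* = 7
y-coordinate, sorted with cumulative weight:
  y=1 (Zone VI, w=90) cum 90
  y=5 (Zone I, w=30) cum 120
  y=5 (Zone II, w=125) cum 245
  y=5 (Zone IV, w=90) cum 335  ← median
  y=7 (Zone III, w=275) cum 610
  y=8 (Zone V, w=4) cum 614
⇒ y* = 5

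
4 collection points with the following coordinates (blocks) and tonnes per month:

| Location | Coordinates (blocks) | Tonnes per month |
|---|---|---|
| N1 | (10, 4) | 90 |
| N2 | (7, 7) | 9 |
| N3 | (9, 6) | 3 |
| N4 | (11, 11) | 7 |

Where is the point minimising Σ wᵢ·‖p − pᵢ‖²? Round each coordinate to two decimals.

The minimiser of Σwᵢ‖p−pᵢ‖² is the weighted centroid p* = (Σwᵢpᵢ)/(Σwᵢ).
Σwᵢ = 109.
Σwᵢxᵢ = 90·10 + 9·7 + 3·9 + 7·11 = 1067.
Σwᵢyᵢ = 90·4 + 9·7 + 3·6 + 7·11 = 518.
x* = 1067/109 = 9.79, y* = 518/109 = 4.75.

(9.79, 4.75)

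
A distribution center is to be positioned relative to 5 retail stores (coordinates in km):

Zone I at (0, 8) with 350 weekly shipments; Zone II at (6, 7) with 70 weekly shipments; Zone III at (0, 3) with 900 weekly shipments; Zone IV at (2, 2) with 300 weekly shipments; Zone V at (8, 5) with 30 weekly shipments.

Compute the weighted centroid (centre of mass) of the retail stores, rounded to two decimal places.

The minimiser of Σwᵢ‖p−pᵢ‖² is the weighted centroid p* = (Σwᵢpᵢ)/(Σwᵢ).
Σwᵢ = 1650.
Σwᵢxᵢ = 350·0 + 70·6 + 900·0 + 300·2 + 30·8 = 1260.
Σwᵢyᵢ = 350·8 + 70·7 + 900·3 + 300·2 + 30·5 = 6740.
x* = 1260/1650 = 0.76, y* = 6740/1650 = 4.08.

(0.76, 4.08)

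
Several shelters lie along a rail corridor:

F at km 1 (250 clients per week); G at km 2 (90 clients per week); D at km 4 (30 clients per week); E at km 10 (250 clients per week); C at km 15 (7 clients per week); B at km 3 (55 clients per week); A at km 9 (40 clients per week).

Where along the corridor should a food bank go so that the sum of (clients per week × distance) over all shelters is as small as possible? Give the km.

x = 3

For a sum of weighted absolute distances on a line, the optimum is the weighted median (not the mean). Total weight W = 722; half-weight = 361.
Sort by position and accumulate weight:
  km 1 (F, w=250) → cum 250
  km 2 (G, w=90) → cum 340
  km 3 (B, w=55) → cum 395  ≥ 361 → median here
  km 4 (D, w=30) → cum 425
  km 9 (A, w=40) → cum 465
  km 10 (E, w=250) → cum 715
  km 15 (C, w=7) → cum 722
Optimal location: km 3.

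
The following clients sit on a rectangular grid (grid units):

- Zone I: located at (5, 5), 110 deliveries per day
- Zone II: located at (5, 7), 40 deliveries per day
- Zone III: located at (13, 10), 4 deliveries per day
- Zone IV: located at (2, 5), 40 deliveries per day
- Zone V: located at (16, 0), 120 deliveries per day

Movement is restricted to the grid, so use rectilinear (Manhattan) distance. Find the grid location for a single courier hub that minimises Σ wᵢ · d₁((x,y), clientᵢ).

(5, 5)

Manhattan distance separates: Σwᵢ(|x−xᵢ|+|y−yᵢ|) = Σwᵢ|x−xᵢ| + Σwᵢ|y−yᵢ|, so x and y are optimised independently as 1-D weighted medians.
Total weight W = 314; half = 157.
x-coordinate, sorted with cumulative weight:
  x=2 (Zone IV, w=40) cum 40
  x=5 (Zone I, w=110) cum 150
  x=5 (Zone II, w=40) cum 190  ← median
  x=13 (Zone III, w=4) cum 194
  x=16 (Zone V, w=120) cum 314
⇒ x* = 5
y-coordinate, sorted with cumulative weight:
  y=0 (Zone V, w=120) cum 120
  y=5 (Zone I, w=110) cum 230  ← median
  y=5 (Zone IV, w=40) cum 270
  y=7 (Zone II, w=40) cum 310
  y=10 (Zone III, w=4) cum 314
⇒ y* = 5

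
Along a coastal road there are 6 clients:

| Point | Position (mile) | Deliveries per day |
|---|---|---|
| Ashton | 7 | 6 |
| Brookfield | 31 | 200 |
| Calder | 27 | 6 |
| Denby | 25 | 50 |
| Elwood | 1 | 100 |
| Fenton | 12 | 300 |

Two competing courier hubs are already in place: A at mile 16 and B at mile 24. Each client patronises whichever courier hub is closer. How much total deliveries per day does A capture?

The indifferent point is the midpoint (16+24)/2 = 20; clients left of it (closer to A at 16) go to A, those right go to B.
  Elwood at 1 (w=100) → A
  Ashton at 7 (w=6) → A
  Fenton at 12 (w=300) → A
  Denby at 25 (w=50) → B
  Calder at 27 (w=6) → B
  Brookfield at 31 (w=200) → B
A captures 406; B captures 256.

406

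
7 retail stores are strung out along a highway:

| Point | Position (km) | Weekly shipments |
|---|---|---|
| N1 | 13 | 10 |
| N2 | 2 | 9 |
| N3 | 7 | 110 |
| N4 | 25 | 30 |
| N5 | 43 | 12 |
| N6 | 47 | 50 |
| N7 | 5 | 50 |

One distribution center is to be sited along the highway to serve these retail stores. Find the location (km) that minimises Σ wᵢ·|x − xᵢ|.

x = 7

For a sum of weighted absolute distances on a line, the optimum is the weighted median (not the mean). Total weight W = 271; half-weight = 135.5.
Sort by position and accumulate weight:
  km 2 (N2, w=9) → cum 9
  km 5 (N7, w=50) → cum 59
  km 7 (N3, w=110) → cum 169  ≥ 135.5 → median here
  km 13 (N1, w=10) → cum 179
  km 25 (N4, w=30) → cum 209
  km 43 (N5, w=12) → cum 221
  km 47 (N6, w=50) → cum 271
Optimal location: km 7.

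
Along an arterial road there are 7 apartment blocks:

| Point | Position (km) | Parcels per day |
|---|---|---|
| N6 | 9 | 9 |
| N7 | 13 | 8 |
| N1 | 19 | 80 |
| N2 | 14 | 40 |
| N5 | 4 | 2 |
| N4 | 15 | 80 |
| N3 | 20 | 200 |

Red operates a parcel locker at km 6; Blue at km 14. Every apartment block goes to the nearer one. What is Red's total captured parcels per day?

The indifferent point is the midpoint (6+14)/2 = 10; apartment blocks left of it (closer to Red at 6) go to Red, those right go to Blue.
  N5 at 4 (w=2) → Red
  N6 at 9 (w=9) → Red
  N7 at 13 (w=8) → Blue
  N2 at 14 (w=40) → Blue
  N4 at 15 (w=80) → Blue
  N1 at 19 (w=80) → Blue
  N3 at 20 (w=200) → Blue
Red captures 11; Blue captures 408.

11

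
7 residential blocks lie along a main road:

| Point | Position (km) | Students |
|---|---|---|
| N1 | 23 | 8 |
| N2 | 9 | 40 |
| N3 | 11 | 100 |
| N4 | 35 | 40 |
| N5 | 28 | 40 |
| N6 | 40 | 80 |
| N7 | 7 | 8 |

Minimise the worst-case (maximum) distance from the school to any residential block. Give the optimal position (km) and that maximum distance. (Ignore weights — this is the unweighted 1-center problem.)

The 1-center on a line is the midpoint of the two extreme points: leftmost at 7, rightmost at 40.
Optimal location = (7 + 40)/2 = 23.5; maximum distance = (40 − 7)/2 = 16.5.

location 23.5, max distance 16.5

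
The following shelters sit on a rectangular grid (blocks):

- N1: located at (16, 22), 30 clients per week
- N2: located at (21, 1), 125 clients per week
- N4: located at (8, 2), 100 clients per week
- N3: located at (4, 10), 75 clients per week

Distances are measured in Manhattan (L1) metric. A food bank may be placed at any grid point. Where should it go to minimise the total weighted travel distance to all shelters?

Manhattan distance separates: Σwᵢ(|x−xᵢ|+|y−yᵢ|) = Σwᵢ|x−xᵢ| + Σwᵢ|y−yᵢ|, so x and y are optimised independently as 1-D weighted medians.
Total weight W = 330; half = 165.
x-coordinate, sorted with cumulative weight:
  x=4 (N3, w=75) cum 75
  x=8 (N4, w=100) cum 175  ← median
  x=16 (N1, w=30) cum 205
  x=21 (N2, w=125) cum 330
⇒ x* = 8
y-coordinate, sorted with cumulative weight:
  y=1 (N2, w=125) cum 125
  y=2 (N4, w=100) cum 225  ← median
  y=10 (N3, w=75) cum 300
  y=22 (N1, w=30) cum 330
⇒ y* = 2

(8, 2)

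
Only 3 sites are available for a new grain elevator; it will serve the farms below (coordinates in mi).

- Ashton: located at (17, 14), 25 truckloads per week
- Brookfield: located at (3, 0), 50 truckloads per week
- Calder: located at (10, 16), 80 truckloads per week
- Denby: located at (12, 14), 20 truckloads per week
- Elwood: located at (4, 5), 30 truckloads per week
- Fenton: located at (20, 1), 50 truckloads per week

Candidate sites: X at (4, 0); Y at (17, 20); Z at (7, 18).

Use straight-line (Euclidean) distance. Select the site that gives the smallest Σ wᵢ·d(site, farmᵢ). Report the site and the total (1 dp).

Total weighted distance at each candidate:
  X (4, 0): total = 3168.7
  Y (17, 20): total = 3729.1
  Z (7, 18): total = 3078.0
Minimum is at Z with total 3078.0 mi.

Z, total 3078.0 mi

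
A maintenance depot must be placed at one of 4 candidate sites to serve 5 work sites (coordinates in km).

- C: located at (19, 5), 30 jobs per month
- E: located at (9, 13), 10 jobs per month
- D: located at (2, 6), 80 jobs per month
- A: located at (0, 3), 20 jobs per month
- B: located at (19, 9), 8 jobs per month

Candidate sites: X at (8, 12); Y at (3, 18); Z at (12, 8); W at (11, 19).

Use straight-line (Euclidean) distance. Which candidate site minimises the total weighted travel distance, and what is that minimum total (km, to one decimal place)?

Total weighted distance at each candidate:
  X (8, 12): total = 1416.2
  Y (3, 18): total = 2112.7
  Z (12, 8): total = 1419.2
  W (11, 19): total = 2302.7
Minimum is at X with total 1416.2 km.

X, total 1416.2 km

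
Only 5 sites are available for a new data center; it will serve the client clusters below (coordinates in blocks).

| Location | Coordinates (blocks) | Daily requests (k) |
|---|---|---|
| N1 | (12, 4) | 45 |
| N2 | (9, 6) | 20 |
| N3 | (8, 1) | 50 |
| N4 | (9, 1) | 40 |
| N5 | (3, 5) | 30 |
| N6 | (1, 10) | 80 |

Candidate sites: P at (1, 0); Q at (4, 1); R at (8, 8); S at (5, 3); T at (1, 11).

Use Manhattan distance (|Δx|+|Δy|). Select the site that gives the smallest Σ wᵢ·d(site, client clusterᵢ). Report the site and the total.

S, total 1990 blocks

Total weighted distance at each candidate:
  P (1, 0): total = 2725
  Q (4, 1): total = 2205
  R (8, 8): total = 2050
  S (5, 3): total = 1990
  T (1, 11): total = 2960
Minimum is at S with total 1990 blocks.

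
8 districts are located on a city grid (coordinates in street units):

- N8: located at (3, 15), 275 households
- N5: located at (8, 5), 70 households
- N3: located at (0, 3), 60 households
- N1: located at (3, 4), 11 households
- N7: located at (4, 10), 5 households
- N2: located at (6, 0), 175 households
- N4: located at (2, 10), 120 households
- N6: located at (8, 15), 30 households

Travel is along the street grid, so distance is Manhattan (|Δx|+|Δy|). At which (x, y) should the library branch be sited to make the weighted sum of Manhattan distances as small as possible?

Manhattan distance separates: Σwᵢ(|x−xᵢ|+|y−yᵢ|) = Σwᵢ|x−xᵢ| + Σwᵢ|y−yᵢ|, so x and y are optimised independently as 1-D weighted medians.
Total weight W = 746; half = 373.
x-coordinate, sorted with cumulative weight:
  x=0 (N3, w=60) cum 60
  x=2 (N4, w=120) cum 180
  x=3 (N8, w=275) cum 455  ← median
  x=3 (N1, w=11) cum 466
  x=4 (N7, w=5) cum 471
  x=6 (N2, w=175) cum 646
  x=8 (N5, w=70) cum 716
  x=8 (N6, w=30) cum 746
⇒ x* = 3
y-coordinate, sorted with cumulative weight:
  y=0 (N2, w=175) cum 175
  y=3 (N3, w=60) cum 235
  y=4 (N1, w=11) cum 246
  y=5 (N5, w=70) cum 316
  y=10 (N7, w=5) cum 321
  y=10 (N4, w=120) cum 441  ← median
  y=15 (N8, w=275) cum 716
  y=15 (N6, w=30) cum 746
⇒ y* = 10

(3, 10)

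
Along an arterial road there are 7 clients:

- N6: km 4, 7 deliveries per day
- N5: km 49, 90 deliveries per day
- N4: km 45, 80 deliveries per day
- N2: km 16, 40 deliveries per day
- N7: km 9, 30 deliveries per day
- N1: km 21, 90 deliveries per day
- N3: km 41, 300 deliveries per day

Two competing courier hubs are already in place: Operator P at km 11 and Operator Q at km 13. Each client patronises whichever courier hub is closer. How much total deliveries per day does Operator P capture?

37

The indifferent point is the midpoint (11+13)/2 = 12; clients left of it (closer to Operator P at 11) go to Operator P, those right go to Operator Q.
  N6 at 4 (w=7) → Operator P
  N7 at 9 (w=30) → Operator P
  N2 at 16 (w=40) → Operator Q
  N1 at 21 (w=90) → Operator Q
  N3 at 41 (w=300) → Operator Q
  N4 at 45 (w=80) → Operator Q
  N5 at 49 (w=90) → Operator Q
Operator P captures 37; Operator Q captures 600.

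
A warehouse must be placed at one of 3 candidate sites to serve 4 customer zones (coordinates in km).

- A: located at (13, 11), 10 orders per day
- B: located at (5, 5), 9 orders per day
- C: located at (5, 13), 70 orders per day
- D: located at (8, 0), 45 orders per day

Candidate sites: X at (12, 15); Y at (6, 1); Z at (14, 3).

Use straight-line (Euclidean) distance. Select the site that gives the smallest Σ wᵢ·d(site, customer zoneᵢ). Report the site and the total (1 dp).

Total weighted distance at each candidate:
  X (12, 15): total = 1359.3
  Y (6, 1): total = 1102.7
  Z (14, 3): total = 1407.2
Minimum is at Y with total 1102.7 km.

Y, total 1102.7 km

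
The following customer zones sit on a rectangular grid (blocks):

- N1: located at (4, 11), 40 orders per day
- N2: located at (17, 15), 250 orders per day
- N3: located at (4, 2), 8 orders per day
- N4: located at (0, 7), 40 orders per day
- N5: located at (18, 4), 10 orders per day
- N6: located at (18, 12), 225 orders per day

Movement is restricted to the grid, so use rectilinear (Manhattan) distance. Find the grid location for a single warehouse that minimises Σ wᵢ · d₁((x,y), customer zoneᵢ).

Manhattan distance separates: Σwᵢ(|x−xᵢ|+|y−yᵢ|) = Σwᵢ|x−xᵢ| + Σwᵢ|y−yᵢ|, so x and y are optimised independently as 1-D weighted medians.
Total weight W = 573; half = 286.5.
x-coordinate, sorted with cumulative weight:
  x=0 (N4, w=40) cum 40
  x=4 (N1, w=40) cum 80
  x=4 (N3, w=8) cum 88
  x=17 (N2, w=250) cum 338  ← median
  x=18 (N5, w=10) cum 348
  x=18 (N6, w=225) cum 573
⇒ x* = 17
y-coordinate, sorted with cumulative weight:
  y=2 (N3, w=8) cum 8
  y=4 (N5, w=10) cum 18
  y=7 (N4, w=40) cum 58
  y=11 (N1, w=40) cum 98
  y=12 (N6, w=225) cum 323  ← median
  y=15 (N2, w=250) cum 573
⇒ y* = 12

(17, 12)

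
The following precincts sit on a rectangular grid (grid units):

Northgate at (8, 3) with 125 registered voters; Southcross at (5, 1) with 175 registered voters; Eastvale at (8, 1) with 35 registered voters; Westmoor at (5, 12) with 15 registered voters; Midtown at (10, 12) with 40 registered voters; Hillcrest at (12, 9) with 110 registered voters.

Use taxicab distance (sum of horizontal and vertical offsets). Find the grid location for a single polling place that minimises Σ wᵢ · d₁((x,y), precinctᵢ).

(8, 3)

Manhattan distance separates: Σwᵢ(|x−xᵢ|+|y−yᵢ|) = Σwᵢ|x−xᵢ| + Σwᵢ|y−yᵢ|, so x and y are optimised independently as 1-D weighted medians.
Total weight W = 500; half = 250.
x-coordinate, sorted with cumulative weight:
  x=5 (Southcross, w=175) cum 175
  x=5 (Westmoor, w=15) cum 190
  x=8 (Northgate, w=125) cum 315  ← median
  x=8 (Eastvale, w=35) cum 350
  x=10 (Midtown, w=40) cum 390
  x=12 (Hillcrest, w=110) cum 500
⇒ x* = 8
y-coordinate, sorted with cumulative weight:
  y=1 (Southcross, w=175) cum 175
  y=1 (Eastvale, w=35) cum 210
  y=3 (Northgate, w=125) cum 335  ← median
  y=9 (Hillcrest, w=110) cum 445
  y=12 (Westmoor, w=15) cum 460
  y=12 (Midtown, w=40) cum 500
⇒ y* = 3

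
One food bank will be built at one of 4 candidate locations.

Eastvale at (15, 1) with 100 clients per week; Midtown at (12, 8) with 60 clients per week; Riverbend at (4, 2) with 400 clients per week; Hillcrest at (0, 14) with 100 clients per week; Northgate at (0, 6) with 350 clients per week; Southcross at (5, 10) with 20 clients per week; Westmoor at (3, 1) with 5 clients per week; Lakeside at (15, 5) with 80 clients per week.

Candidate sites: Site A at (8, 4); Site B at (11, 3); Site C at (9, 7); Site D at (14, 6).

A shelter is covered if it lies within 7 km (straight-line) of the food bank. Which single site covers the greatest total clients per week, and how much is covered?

Coverage radius r = 7 km; a point is covered iff (Δx)²+(Δy)² ≤ 7² = 49.
  Site A (8, 4): covers {Midtown, Riverbend, Southcross, Westmoor} → 485
  Site B (11, 3): covers {Eastvale, Midtown, Lakeside} → 240
  Site C (9, 7): covers {Midtown, Southcross, Lakeside} → 160
  Site D (14, 6): covers {Eastvale, Midtown, Lakeside} → 240
Maximum coverage at Site A: 485 clients per week.

Site A, covering 485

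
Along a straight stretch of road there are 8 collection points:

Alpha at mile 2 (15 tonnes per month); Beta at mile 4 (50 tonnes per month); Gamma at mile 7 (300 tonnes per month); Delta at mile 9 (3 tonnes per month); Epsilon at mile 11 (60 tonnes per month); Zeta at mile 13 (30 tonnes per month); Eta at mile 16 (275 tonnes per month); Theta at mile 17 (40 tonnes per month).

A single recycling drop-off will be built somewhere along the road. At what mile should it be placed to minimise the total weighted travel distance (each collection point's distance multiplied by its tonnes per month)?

x = 11

For a sum of weighted absolute distances on a line, the optimum is the weighted median (not the mean). Total weight W = 773; half-weight = 386.5.
Sort by position and accumulate weight:
  mile 2 (Alpha, w=15) → cum 15
  mile 4 (Beta, w=50) → cum 65
  mile 7 (Gamma, w=300) → cum 365
  mile 9 (Delta, w=3) → cum 368
  mile 11 (Epsilon, w=60) → cum 428  ≥ 386.5 → median here
  mile 13 (Zeta, w=30) → cum 458
  mile 16 (Eta, w=275) → cum 733
  mile 17 (Theta, w=40) → cum 773
Optimal location: mile 11.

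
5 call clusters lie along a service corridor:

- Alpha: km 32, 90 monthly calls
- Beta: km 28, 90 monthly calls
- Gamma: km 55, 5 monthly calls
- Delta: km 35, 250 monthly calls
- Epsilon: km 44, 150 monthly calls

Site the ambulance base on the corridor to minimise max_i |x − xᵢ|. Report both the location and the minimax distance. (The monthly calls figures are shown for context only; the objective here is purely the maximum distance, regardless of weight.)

location 41.5, max distance 13.5

The 1-center on a line is the midpoint of the two extreme points: leftmost at 28, rightmost at 55.
Optimal location = (28 + 55)/2 = 41.5; maximum distance = (55 − 28)/2 = 13.5.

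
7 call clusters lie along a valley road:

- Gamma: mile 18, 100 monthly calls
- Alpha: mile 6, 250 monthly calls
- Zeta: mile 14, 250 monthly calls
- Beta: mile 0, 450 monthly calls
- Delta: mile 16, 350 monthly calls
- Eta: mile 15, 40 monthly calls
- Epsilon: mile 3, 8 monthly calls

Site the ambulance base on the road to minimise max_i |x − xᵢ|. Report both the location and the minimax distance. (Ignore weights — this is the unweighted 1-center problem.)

location 9, max distance 9

The 1-center on a line is the midpoint of the two extreme points: leftmost at 0, rightmost at 18.
Optimal location = (0 + 18)/2 = 9; maximum distance = (18 − 0)/2 = 9.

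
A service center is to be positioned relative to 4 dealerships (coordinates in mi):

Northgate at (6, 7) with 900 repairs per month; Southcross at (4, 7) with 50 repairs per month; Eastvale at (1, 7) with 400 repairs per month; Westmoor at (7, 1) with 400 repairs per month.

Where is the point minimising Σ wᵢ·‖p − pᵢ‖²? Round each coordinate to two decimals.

(5.03, 5.63)

The minimiser of Σwᵢ‖p−pᵢ‖² is the weighted centroid p* = (Σwᵢpᵢ)/(Σwᵢ).
Σwᵢ = 1750.
Σwᵢxᵢ = 900·6 + 50·4 + 400·1 + 400·7 = 8800.
Σwᵢyᵢ = 900·7 + 50·7 + 400·7 + 400·1 = 9850.
x* = 8800/1750 = 5.03, y* = 9850/1750 = 5.63.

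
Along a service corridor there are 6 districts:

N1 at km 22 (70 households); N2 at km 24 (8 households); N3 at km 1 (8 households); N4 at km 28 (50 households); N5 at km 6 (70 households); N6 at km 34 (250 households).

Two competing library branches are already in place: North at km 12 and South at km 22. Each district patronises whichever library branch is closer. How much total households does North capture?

The indifferent point is the midpoint (12+22)/2 = 17; districts left of it (closer to North at 12) go to North, those right go to South.
  N3 at 1 (w=8) → North
  N5 at 6 (w=70) → North
  N1 at 22 (w=70) → South
  N2 at 24 (w=8) → South
  N4 at 28 (w=50) → South
  N6 at 34 (w=250) → South
North captures 78; South captures 378.

78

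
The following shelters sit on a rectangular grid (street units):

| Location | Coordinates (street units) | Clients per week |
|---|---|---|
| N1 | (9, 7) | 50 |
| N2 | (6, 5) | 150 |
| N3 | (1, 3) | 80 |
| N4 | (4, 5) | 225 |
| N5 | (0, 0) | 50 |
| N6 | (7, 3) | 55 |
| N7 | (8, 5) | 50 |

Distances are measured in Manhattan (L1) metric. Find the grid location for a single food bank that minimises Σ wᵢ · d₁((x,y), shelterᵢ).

(4, 5)

Manhattan distance separates: Σwᵢ(|x−xᵢ|+|y−yᵢ|) = Σwᵢ|x−xᵢ| + Σwᵢ|y−yᵢ|, so x and y are optimised independently as 1-D weighted medians.
Total weight W = 660; half = 330.
x-coordinate, sorted with cumulative weight:
  x=0 (N5, w=50) cum 50
  x=1 (N3, w=80) cum 130
  x=4 (N4, w=225) cum 355  ← median
  x=6 (N2, w=150) cum 505
  x=7 (N6, w=55) cum 560
  x=8 (N7, w=50) cum 610
  x=9 (N1, w=50) cum 660
⇒ x* = 4
y-coordinate, sorted with cumulative weight:
  y=0 (N5, w=50) cum 50
  y=3 (N3, w=80) cum 130
  y=3 (N6, w=55) cum 185
  y=5 (N2, w=150) cum 335  ← median
  y=5 (N4, w=225) cum 560
  y=5 (N7, w=50) cum 610
  y=7 (N1, w=50) cum 660
⇒ y* = 5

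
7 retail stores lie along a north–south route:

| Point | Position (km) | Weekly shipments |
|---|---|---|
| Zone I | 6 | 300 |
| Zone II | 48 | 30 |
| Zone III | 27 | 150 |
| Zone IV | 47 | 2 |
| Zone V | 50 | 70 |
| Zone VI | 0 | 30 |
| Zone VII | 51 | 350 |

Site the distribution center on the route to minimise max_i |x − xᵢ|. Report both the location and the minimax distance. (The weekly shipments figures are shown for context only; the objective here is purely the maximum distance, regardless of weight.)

The 1-center on a line is the midpoint of the two extreme points: leftmost at 0, rightmost at 51.
Optimal location = (0 + 51)/2 = 25.5; maximum distance = (51 − 0)/2 = 25.5.

location 25.5, max distance 25.5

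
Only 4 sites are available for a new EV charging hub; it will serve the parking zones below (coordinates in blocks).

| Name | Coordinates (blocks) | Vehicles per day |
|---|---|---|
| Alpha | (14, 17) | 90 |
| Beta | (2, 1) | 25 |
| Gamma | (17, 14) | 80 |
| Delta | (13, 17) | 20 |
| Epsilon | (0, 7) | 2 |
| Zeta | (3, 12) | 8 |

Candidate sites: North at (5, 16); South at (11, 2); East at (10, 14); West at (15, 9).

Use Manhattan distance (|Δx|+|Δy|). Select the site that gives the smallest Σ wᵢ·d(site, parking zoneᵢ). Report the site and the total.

Total weighted distance at each candidate:
  North (5, 16): total = 2726
  South (11, 2): total = 3826
  East (10, 14): total = 1941
  West (15, 9): total = 2249
Minimum is at East with total 1941 blocks.

East, total 1941 blocks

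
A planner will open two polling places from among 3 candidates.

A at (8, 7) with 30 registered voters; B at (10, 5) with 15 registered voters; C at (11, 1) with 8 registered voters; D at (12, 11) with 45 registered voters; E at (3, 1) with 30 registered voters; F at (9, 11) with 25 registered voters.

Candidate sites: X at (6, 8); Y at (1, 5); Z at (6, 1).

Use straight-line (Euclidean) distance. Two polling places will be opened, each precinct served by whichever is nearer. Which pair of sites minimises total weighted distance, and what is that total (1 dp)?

{X, Z}, total 680.0

Evaluate every pair (each demand assigned to the nearer of the two):
  {X, Z}: total = 680.0
  {X, Y}: total = 753.0
  {Y, Z}: total = 1179.4
Best pair: {X, Z} with total 680.0.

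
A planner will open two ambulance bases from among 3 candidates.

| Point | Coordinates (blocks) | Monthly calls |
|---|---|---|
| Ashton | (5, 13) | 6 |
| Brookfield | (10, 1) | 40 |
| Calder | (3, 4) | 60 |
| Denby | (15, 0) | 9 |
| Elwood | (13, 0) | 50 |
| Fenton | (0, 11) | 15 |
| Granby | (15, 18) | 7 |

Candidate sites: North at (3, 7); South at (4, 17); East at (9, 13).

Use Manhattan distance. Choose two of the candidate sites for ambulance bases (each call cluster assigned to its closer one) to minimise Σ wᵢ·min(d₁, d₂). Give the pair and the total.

{North, East}, total 1927

Evaluate every pair (each demand assigned to the nearer of the two):
  {North, East}: total = 1927
  {North, South}: total = 1940
  {South, East}: total = 2632
Best pair: {North, East} with total 1927.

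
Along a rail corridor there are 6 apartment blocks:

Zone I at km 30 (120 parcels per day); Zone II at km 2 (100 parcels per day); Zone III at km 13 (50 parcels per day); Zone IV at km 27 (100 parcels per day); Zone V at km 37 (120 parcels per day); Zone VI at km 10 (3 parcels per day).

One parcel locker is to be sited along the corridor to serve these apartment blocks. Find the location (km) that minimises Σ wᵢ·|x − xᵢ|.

For a sum of weighted absolute distances on a line, the optimum is the weighted median (not the mean). Total weight W = 493; half-weight = 246.5.
Sort by position and accumulate weight:
  km 2 (Zone II, w=100) → cum 100
  km 10 (Zone VI, w=3) → cum 103
  km 13 (Zone III, w=50) → cum 153
  km 27 (Zone IV, w=100) → cum 253  ≥ 246.5 → median here
  km 30 (Zone I, w=120) → cum 373
  km 37 (Zone V, w=120) → cum 493
Optimal location: km 27.

x = 27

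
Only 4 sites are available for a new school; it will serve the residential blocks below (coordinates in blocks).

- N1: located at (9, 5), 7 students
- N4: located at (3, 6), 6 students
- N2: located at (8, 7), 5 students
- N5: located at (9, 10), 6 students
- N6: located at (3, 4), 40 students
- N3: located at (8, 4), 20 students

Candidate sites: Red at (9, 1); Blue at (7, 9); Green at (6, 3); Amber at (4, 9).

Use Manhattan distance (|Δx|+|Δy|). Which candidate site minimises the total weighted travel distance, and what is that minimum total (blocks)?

Total weighted distance at each candidate:
  Red (9, 1): total = 623
  Blue (7, 9): total = 597
  Green (6, 3): total = 381
  Amber (4, 9): total = 573
Minimum is at Green with total 381 blocks.

Green, total 381 blocks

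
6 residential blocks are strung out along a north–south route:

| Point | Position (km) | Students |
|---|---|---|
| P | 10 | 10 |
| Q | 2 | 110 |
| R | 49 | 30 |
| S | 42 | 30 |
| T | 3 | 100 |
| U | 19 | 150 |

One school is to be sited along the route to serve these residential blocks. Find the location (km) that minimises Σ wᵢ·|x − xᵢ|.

For a sum of weighted absolute distances on a line, the optimum is the weighted median (not the mean). Total weight W = 430; half-weight = 215.
Sort by position and accumulate weight:
  km 2 (Q, w=110) → cum 110
  km 3 (T, w=100) → cum 210
  km 10 (P, w=10) → cum 220  ≥ 215 → median here
  km 19 (U, w=150) → cum 370
  km 42 (S, w=30) → cum 400
  km 49 (R, w=30) → cum 430
Optimal location: km 10.

x = 10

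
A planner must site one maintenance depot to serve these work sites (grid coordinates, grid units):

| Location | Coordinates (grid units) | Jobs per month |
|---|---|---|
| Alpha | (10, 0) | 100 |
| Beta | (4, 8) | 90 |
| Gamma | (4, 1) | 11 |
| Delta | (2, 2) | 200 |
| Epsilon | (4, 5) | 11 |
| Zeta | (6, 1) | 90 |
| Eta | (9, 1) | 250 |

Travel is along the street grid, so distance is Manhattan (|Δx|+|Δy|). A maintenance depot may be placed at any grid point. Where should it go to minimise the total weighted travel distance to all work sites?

Manhattan distance separates: Σwᵢ(|x−xᵢ|+|y−yᵢ|) = Σwᵢ|x−xᵢ| + Σwᵢ|y−yᵢ|, so x and y are optimised independently as 1-D weighted medians.
Total weight W = 752; half = 376.
x-coordinate, sorted with cumulative weight:
  x=2 (Delta, w=200) cum 200
  x=4 (Beta, w=90) cum 290
  x=4 (Gamma, w=11) cum 301
  x=4 (Epsilon, w=11) cum 312
  x=6 (Zeta, w=90) cum 402  ← median
  x=9 (Eta, w=250) cum 652
  x=10 (Alpha, w=100) cum 752
⇒ x* = 6
y-coordinate, sorted with cumulative weight:
  y=0 (Alpha, w=100) cum 100
  y=1 (Gamma, w=11) cum 111
  y=1 (Zeta, w=90) cum 201
  y=1 (Eta, w=250) cum 451  ← median
  y=2 (Delta, w=200) cum 651
  y=5 (Epsilon, w=11) cum 662
  y=8 (Beta, w=90) cum 752
⇒ y* = 1

(6, 1)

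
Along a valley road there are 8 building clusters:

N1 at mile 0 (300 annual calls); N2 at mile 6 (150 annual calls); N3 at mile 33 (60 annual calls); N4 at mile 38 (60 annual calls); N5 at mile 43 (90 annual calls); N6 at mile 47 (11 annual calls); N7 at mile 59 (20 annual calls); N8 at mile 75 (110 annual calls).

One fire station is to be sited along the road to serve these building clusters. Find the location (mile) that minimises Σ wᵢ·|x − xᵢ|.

x = 6

For a sum of weighted absolute distances on a line, the optimum is the weighted median (not the mean). Total weight W = 801; half-weight = 400.5.
Sort by position and accumulate weight:
  mile 0 (N1, w=300) → cum 300
  mile 6 (N2, w=150) → cum 450  ≥ 400.5 → median here
  mile 33 (N3, w=60) → cum 510
  mile 38 (N4, w=60) → cum 570
  mile 43 (N5, w=90) → cum 660
  mile 47 (N6, w=11) → cum 671
  mile 59 (N7, w=20) → cum 691
  mile 75 (N8, w=110) → cum 801
Optimal location: mile 6.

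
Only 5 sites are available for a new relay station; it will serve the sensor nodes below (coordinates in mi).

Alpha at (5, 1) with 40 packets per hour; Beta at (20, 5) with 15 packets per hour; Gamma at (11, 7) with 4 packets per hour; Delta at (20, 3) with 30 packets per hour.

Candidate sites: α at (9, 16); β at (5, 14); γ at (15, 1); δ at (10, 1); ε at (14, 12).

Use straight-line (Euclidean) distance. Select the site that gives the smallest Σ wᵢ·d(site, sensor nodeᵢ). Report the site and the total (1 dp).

γ, total 686.4 mi

Total weighted distance at each candidate:
  α (9, 16): total = 1402.1
  β (5, 14): total = 1377.3
  γ (15, 1): total = 686.4
  δ (10, 1): total = 691.8
  ε (14, 12): total = 1054.6
Minimum is at γ with total 686.4 mi.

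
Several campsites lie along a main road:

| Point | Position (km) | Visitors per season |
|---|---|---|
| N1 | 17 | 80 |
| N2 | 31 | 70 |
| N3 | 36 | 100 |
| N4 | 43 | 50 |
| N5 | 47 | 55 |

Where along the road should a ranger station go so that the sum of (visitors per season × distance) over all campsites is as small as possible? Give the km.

x = 36

For a sum of weighted absolute distances on a line, the optimum is the weighted median (not the mean). Total weight W = 355; half-weight = 177.5.
Sort by position and accumulate weight:
  km 17 (N1, w=80) → cum 80
  km 31 (N2, w=70) → cum 150
  km 36 (N3, w=100) → cum 250  ≥ 177.5 → median here
  km 43 (N4, w=50) → cum 300
  km 47 (N5, w=55) → cum 355
Optimal location: km 36.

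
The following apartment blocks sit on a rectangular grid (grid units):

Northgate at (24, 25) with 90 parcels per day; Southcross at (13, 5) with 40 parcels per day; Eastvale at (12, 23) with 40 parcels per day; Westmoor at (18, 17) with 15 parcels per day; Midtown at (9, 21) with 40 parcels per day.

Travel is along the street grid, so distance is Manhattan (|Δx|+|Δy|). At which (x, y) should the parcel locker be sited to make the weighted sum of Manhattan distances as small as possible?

Manhattan distance separates: Σwᵢ(|x−xᵢ|+|y−yᵢ|) = Σwᵢ|x−xᵢ| + Σwᵢ|y−yᵢ|, so x and y are optimised independently as 1-D weighted medians.
Total weight W = 225; half = 112.5.
x-coordinate, sorted with cumulative weight:
  x=9 (Midtown, w=40) cum 40
  x=12 (Eastvale, w=40) cum 80
  x=13 (Southcross, w=40) cum 120  ← median
  x=18 (Westmoor, w=15) cum 135
  x=24 (Northgate, w=90) cum 225
⇒ x* = 13
y-coordinate, sorted with cumulative weight:
  y=5 (Southcross, w=40) cum 40
  y=17 (Westmoor, w=15) cum 55
  y=21 (Midtown, w=40) cum 95
  y=23 (Eastvale, w=40) cum 135  ← median
  y=25 (Northgate, w=90) cum 225
⇒ y* = 23

(13, 23)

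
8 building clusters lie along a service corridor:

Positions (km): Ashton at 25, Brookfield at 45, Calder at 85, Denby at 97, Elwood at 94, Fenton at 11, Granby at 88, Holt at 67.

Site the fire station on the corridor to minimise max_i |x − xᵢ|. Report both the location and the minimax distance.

location 54, max distance 43

The 1-center on a line is the midpoint of the two extreme points: leftmost at 11, rightmost at 97.
Optimal location = (11 + 97)/2 = 54; maximum distance = (97 − 11)/2 = 43.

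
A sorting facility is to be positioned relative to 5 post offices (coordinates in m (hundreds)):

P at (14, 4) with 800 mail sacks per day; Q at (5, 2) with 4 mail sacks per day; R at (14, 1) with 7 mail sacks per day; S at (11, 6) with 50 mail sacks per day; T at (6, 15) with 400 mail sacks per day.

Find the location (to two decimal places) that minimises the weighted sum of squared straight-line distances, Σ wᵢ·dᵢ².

(11.31, 7.55)

The minimiser of Σwᵢ‖p−pᵢ‖² is the weighted centroid p* = (Σwᵢpᵢ)/(Σwᵢ).
Σwᵢ = 1261.
Σwᵢxᵢ = 800·14 + 4·5 + 7·14 + 50·11 + 400·6 = 14268.
Σwᵢyᵢ = 800·4 + 4·2 + 7·1 + 50·6 + 400·15 = 9515.
x* = 14268/1261 = 11.31, y* = 9515/1261 = 7.55.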